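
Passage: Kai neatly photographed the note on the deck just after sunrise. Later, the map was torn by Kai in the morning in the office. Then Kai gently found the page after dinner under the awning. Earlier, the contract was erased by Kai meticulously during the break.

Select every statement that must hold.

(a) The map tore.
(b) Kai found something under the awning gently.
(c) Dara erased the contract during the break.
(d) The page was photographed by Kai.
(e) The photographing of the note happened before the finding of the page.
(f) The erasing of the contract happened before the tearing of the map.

(a) Entailed — 'Kai tore the map' is causative; it entails the inchoative 'the map tore'.
(b) Entailed — this follows by dropping conjuncts from the finding event's description.
(c) Not entailed — the passage has Kai erasing the contract, not Dara.
(d) Not entailed — Kai photographed the note, not the page; the page belongs to the finding event.
(e) Entailed — the narrative places the photographing before the finding.
(f) Not entailed — the narrative doesn't order the erasing relative to the tearing.

(a), (b), (e)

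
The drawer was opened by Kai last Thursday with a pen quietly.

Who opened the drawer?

'Kai' marks the agent of the opening event.

Kai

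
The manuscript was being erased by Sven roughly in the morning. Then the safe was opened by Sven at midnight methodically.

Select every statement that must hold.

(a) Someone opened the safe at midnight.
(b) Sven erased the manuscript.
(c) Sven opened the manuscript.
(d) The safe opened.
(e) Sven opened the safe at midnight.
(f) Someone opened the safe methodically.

(a) Entailed — this follows by dropping conjuncts from the opening event's description.
(b) Not entailed — 'was erasing' is progressive on an accomplishment; it does not entail the completed 'erased'.
(c) Not entailed — Sven opened the safe, not the manuscript; the manuscript belongs to the erasing event.
(d) Entailed — 'Sven opened the safe' is causative; it entails the inchoative 'the safe opened'.
(e) Entailed — every conjunct here is already in the original opening event.
(f) Entailed — dropping 'at midnight' and generalizing the agent leaves a sub-description the original still satisfies.

(a), (d), (e), (f)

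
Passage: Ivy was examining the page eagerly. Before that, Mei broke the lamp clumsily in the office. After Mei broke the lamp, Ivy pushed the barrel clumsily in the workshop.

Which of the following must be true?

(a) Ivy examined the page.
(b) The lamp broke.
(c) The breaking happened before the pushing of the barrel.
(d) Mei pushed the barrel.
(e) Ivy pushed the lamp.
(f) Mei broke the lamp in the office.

(a) Entailed — 'examine' is an activity; 'was examining' entails that some examining happened, so 'examined' holds.
(b) Entailed — 'Mei broke the lamp' is causative; it entails the inchoative 'the lamp broke'.
(c) Entailed — the narrative places the breaking before the pushing.
(d) Not entailed — the passage has Ivy pushing the barrel, not Mei.
(e) Not entailed — Ivy pushed the barrel, not the lamp; the lamp belongs to the breaking event.
(f) Entailed — every conjunct here is already in the original breaking event.

(a), (b), (c), (f)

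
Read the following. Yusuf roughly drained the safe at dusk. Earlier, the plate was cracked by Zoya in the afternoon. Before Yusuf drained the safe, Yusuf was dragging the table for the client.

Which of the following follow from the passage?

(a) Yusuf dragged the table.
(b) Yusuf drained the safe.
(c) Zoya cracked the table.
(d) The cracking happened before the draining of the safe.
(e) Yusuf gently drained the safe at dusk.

(a) Entailed — 'drag' is an activity; 'was dragging' entails that some dragging happened, so 'dragged' holds.
(b) Entailed — this follows by dropping conjuncts from the draining event's description.
(c) Not entailed — Zoya cracked the plate, not the table; the table belongs to the dragging event.
(d) Entailed — the narrative places the cracking before the draining.
(e) Not entailed — 'gently' adds a manner not in (and inconsistent with) the original.

(a), (b), (d)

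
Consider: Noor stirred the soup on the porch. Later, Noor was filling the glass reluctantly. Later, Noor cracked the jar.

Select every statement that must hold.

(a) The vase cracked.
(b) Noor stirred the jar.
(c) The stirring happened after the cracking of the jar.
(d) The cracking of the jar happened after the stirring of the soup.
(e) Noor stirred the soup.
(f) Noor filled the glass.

(a) Not entailed — the jar is what cracked, not the vase.
(b) Not entailed — Noor stirred the soup, not the jar; the jar belongs to the cracking event.
(c) Not entailed — the narrative places the stirring before the cracking, not after.
(d) Entailed — the narrative places the stirring before the cracking.
(e) Entailed — the original entails any weakening of itself; this just drops 'on the porch'.
(f) Not entailed — 'was filling' is progressive on an accomplishment; it does not entail the completed 'filled'.

(d), (e)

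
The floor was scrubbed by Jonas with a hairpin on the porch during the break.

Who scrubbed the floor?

'Jonas' marks the agent of the scrubbing event.

Jonas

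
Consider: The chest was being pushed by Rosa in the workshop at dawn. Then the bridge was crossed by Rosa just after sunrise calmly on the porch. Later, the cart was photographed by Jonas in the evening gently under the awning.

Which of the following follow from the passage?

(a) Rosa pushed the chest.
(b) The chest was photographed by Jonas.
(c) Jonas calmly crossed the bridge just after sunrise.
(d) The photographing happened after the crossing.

(a) Entailed — 'push' is an activity; 'was pushing' entails that some pushing happened, so 'pushed' holds.
(b) Not entailed — Jonas photographed the cart, not the chest; the chest belongs to the pushing event.
(c) Not entailed — the passage has Rosa crossing the bridge, not Jonas.
(d) Entailed — the narrative places the crossing before the photographing.

(a), (d)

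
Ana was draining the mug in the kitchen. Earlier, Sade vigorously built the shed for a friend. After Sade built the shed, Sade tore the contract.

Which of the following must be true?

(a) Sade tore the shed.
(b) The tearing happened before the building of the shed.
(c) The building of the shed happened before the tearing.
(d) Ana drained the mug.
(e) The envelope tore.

(a) Not entailed — Sade tore the contract, not the shed; the shed belongs to the building event.
(b) Not entailed — the narrative places the building before the tearing, not after.
(c) Entailed — the narrative places the building before the tearing.
(d) Not entailed — 'was draining' is progressive on an accomplishment; it does not entail the completed 'drained'.
(e) Not entailed — the contract is what tore, not the envelope.

(c)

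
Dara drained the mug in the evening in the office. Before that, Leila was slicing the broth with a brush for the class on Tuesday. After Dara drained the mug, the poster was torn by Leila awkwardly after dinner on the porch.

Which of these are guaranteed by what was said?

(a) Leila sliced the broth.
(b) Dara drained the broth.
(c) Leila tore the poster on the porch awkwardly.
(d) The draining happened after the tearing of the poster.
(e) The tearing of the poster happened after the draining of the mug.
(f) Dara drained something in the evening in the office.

(a) Not entailed — 'was slicing' is progressive on an accomplishment; it does not entail the completed 'sliced'.
(b) Not entailed — Dara drained the mug, not the broth; the broth belongs to the slicing event.
(c) Entailed — this follows by dropping conjuncts from the tearing event's description.
(d) Not entailed — the narrative places the draining before the tearing, not after.
(e) Entailed — the narrative places the draining before the tearing.
(f) Entailed — every conjunct here is already in the original draining event.

(c), (e), (f)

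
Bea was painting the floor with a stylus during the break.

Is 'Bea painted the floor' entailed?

no

'was painting' is progressive; for an accomplishment like 'paint the floor', it doesn't entail completion.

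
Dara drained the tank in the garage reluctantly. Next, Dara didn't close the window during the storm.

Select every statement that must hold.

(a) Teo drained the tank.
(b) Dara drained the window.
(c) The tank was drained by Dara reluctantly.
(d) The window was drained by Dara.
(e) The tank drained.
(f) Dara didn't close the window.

(c), (e)

(a) Not entailed — the passage has Dara draining the tank, not Teo.
(b) Not entailed — Dara drained the tank, not the window; the window belongs to the closing event.
(c) Entailed — this follows by dropping conjuncts from the draining event's description.
(d) Not entailed — Dara drained the tank, not the window; the window belongs to the closing event.
(e) Entailed — 'Dara drained the tank' is causative; it entails the inchoative 'the tank drained'.
(f) Not entailed — dropping 'during the storm' under negation is not valid — the original leaves open that Dara closed the window some other way.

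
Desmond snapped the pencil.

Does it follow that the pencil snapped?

yes

'Desmond snapped the pencil' is the causative; it entails the inchoative 'the pencil snapped'.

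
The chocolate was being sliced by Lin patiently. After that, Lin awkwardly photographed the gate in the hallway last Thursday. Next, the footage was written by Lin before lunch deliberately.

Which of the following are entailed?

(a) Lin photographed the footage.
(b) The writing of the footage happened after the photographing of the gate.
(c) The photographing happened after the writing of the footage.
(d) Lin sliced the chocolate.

(b)

(a) Not entailed — Lin photographed the gate, not the footage; the footage belongs to the writing event.
(b) Entailed — the narrative places the photographing before the writing.
(c) Not entailed — the narrative places the photographing before the writing, not after.
(d) Not entailed — 'was slicing' is progressive on an accomplishment; it does not entail the completed 'sliced'.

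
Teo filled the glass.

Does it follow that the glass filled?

yes

'Teo filled the glass' is the causative; it entails the inchoative 'the glass filled'.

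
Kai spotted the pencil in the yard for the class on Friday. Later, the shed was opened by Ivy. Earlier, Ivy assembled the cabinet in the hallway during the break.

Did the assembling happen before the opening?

The narrative orders the assembling before the opening.

yes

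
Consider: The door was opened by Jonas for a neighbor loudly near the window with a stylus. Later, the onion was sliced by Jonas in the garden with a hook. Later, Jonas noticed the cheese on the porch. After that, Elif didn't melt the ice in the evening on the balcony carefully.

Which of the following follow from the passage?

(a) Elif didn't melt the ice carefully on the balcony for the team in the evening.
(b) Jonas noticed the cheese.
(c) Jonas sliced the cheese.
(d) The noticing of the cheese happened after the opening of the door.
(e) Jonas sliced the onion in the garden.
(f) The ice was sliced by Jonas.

(a) Entailed — under negation, adding a further restriction is entailed: if no such melting event occurred, none occurred for the team either.
(b) Entailed — this follows by dropping conjuncts from the noticing event's description.
(c) Not entailed — Jonas sliced the onion, not the cheese; the cheese belongs to the noticing event.
(d) Entailed — the narrative places the opening before the noticing.
(e) Entailed — every conjunct here is already in the original slicing event.
(f) Not entailed — Jonas sliced the onion, not the ice; the ice belongs to the melting event.

(a), (b), (d), (e)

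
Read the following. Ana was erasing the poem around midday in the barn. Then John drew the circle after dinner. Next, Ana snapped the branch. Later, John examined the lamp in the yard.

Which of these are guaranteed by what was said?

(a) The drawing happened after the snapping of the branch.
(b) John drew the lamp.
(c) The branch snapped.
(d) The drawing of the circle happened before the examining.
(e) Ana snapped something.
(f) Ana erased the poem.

(c), (d), (e)

(a) Not entailed — the narrative places the drawing before the snapping, not after.
(b) Not entailed — John drew the circle, not the lamp; the lamp belongs to the examining event.
(c) Entailed — 'Ana snapped the branch' is causative; it entails the inchoative 'the branch snapped'.
(d) Entailed — the narrative places the drawing before the examining.
(e) Entailed — generalizing the patient leaves a sub-description the original still satisfies.
(f) Not entailed — 'was erasing' is progressive on an accomplishment; it does not entail the completed 'erased'.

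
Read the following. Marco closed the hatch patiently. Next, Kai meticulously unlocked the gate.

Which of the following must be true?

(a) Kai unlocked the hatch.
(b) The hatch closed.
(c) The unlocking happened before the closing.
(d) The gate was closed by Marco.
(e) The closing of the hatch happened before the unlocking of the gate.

(b), (e)

(a) Not entailed — Kai unlocked the gate, not the hatch; the hatch belongs to the closing event.
(b) Entailed — 'Marco closed the hatch' is causative; it entails the inchoative 'the hatch closed'.
(c) Not entailed — the narrative places the closing before the unlocking, not after.
(d) Not entailed — Marco closed the hatch, not the gate; the gate belongs to the unlocking event.
(e) Entailed — the narrative places the closing before the unlocking.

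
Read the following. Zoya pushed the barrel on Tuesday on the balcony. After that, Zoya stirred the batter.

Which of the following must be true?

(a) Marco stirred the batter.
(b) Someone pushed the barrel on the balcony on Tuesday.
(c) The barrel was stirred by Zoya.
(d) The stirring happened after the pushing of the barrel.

(a) Not entailed — the passage has Zoya stirring the batter, not Marco.
(b) Entailed — this follows by dropping conjuncts from the pushing event's description.
(c) Not entailed — Zoya stirred the batter, not the barrel; the barrel belongs to the pushing event.
(d) Entailed — the narrative places the pushing before the stirring.

(b), (d)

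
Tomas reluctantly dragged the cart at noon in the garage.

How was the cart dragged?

'reluctantly' marks the manner of the dragging event.

reluctantly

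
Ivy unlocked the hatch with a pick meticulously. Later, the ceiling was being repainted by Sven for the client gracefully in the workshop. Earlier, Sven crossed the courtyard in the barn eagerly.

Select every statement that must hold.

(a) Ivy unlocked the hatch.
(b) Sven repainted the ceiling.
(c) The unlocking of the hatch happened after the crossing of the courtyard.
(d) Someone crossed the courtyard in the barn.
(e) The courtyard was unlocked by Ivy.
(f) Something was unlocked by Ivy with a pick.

(a) Entailed — dropping 'meticulously', 'with a pick' leaves a sub-description the original still satisfies.
(b) Not entailed — 'was repainting' is progressive on an accomplishment; it does not entail the completed 'repainted'.
(c) Not entailed — the narrative doesn't order the crossing relative to the unlocking.
(d) Entailed — this follows by dropping conjuncts from the crossing event's description.
(e) Not entailed — Ivy unlocked the hatch, not the courtyard; the courtyard belongs to the crossing event.
(f) Entailed — every conjunct here is already in the original unlocking event.

(a), (d), (f)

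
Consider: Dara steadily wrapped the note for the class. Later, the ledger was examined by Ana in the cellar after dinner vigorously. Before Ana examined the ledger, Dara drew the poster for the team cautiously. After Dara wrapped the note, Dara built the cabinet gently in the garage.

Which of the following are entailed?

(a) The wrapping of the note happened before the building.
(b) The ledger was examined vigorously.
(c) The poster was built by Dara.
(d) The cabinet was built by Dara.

(a) Entailed — the narrative places the wrapping before the building.
(b) Entailed — the original entails any weakening of itself; this just drops 'in the cellar', 'after dinner' and generalizes the agent.
(c) Not entailed — Dara built the cabinet, not the poster; the poster belongs to the drawing event.
(d) Entailed — every conjunct here is already in the original building event.

(a), (b), (d)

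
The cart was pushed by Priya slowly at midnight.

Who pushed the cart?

'Priya' marks the agent of the pushing event.

Priya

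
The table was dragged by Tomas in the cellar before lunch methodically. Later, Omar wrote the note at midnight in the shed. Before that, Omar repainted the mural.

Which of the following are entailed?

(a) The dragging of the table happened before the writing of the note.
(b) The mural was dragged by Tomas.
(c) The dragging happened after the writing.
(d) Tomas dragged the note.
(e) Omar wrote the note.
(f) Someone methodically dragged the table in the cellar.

(a), (e), (f)

(a) Entailed — the narrative places the dragging before the writing.
(b) Not entailed — Tomas dragged the table, not the mural; the mural belongs to the repainting event.
(c) Not entailed — the narrative places the dragging before the writing, not after.
(d) Not entailed — Tomas dragged the table, not the note; the note belongs to the writing event.
(e) Entailed — every conjunct here is already in the original writing event.
(f) Entailed — every conjunct here is already in the original dragging event.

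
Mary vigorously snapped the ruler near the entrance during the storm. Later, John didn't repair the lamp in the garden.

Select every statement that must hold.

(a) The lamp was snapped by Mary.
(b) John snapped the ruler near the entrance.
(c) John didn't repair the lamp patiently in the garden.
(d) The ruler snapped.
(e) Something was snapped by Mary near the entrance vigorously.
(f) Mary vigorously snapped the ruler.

(a) Not entailed — Mary snapped the ruler, not the lamp; the lamp belongs to the repairing event.
(b) Not entailed — the passage has Mary snapping the ruler, not John.
(c) Entailed — under negation, adding a further restriction is entailed: if no such repairing event occurred, none occurred patiently either.
(d) Entailed — 'Mary snapped the ruler' is causative; it entails the inchoative 'the ruler snapped'.
(e) Entailed — the original entails any weakening of itself; this just drops 'during the storm' and generalizes the patient.
(f) Entailed — every conjunct here is already in the original snapping event.

(c), (d), (e), (f)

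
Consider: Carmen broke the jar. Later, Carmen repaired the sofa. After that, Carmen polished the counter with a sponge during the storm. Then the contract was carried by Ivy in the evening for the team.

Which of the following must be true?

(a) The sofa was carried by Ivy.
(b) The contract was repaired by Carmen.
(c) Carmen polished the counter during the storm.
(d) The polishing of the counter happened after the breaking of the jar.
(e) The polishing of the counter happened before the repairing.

(c), (d)

(a) Not entailed — Ivy carried the contract, not the sofa; the sofa belongs to the repairing event.
(b) Not entailed — Carmen repaired the sofa, not the contract; the contract belongs to the carrying event.
(c) Entailed — every conjunct here is already in the original polishing event.
(d) Entailed — the narrative places the breaking before the polishing.
(e) Not entailed — the narrative places the repairing before the polishing, not after.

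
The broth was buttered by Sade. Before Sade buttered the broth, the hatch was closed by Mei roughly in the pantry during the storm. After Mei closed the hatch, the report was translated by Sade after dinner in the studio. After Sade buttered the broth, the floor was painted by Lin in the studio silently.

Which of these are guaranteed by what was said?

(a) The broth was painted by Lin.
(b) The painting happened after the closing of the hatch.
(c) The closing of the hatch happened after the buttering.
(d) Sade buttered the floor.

(b)

(a) Not entailed — Lin painted the floor, not the broth; the broth belongs to the buttering event.
(b) Entailed — the narrative places the closing before the painting.
(c) Not entailed — the narrative places the closing before the buttering, not after.
(d) Not entailed — Sade buttered the broth, not the floor; the floor belongs to the painting event.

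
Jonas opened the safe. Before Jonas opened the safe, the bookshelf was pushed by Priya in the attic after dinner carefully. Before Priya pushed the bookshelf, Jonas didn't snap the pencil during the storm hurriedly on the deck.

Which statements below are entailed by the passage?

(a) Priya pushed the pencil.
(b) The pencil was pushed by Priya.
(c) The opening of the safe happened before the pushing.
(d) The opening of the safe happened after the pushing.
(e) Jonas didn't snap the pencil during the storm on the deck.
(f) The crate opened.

(d)

(a) Not entailed — Priya pushed the bookshelf, not the pencil; the pencil belongs to the snapping event.
(b) Not entailed — Priya pushed the bookshelf, not the pencil; the pencil belongs to the snapping event.
(c) Not entailed — the narrative places the pushing before the opening, not after.
(d) Entailed — the narrative places the pushing before the opening.
(e) Not entailed — dropping 'hurriedly' under negation is not valid — the original leaves open that Jonas snapped the pencil some other way.
(f) Not entailed — the safe is what opened, not the crate.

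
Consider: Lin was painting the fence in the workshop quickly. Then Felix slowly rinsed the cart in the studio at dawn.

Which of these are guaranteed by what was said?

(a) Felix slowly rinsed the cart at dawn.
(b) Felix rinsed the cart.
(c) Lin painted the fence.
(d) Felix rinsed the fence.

(a), (b)

(a) Entailed — the original entails any weakening of itself; this just drops 'in the studio'.
(b) Entailed — every conjunct here is already in the original rinsing event.
(c) Not entailed — 'was painting' is progressive on an accomplishment; it does not entail the completed 'painted'.
(d) Not entailed — Felix rinsed the cart, not the fence; the fence belongs to the painting event.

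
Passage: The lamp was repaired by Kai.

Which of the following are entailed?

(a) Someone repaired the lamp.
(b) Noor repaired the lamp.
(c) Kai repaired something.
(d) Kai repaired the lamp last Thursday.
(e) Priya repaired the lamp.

(a) Entailed — generalizing the agent leaves a sub-description the original still satisfies.
(b) Not entailed — the passage has Kai repairing the lamp, not Noor.
(c) Entailed — the original entails any weakening of itself; this just generalizes the patient.
(d) Not entailed — 'last Thursday' adds information not in the original event.
(e) Not entailed — the passage has Kai repairing the lamp, not Priya.

(a), (c)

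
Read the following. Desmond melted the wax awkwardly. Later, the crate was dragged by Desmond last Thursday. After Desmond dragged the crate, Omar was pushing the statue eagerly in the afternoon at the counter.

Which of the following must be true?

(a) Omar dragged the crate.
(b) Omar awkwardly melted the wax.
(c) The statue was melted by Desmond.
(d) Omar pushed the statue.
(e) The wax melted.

(a) Not entailed — the passage has Desmond dragging the crate, not Omar.
(b) Not entailed — the passage has Desmond melting the wax, not Omar.
(c) Not entailed — Desmond melted the wax, not the statue; the statue belongs to the pushing event.
(d) Entailed — 'push' is an activity; 'was pushing' entails that some pushing happened, so 'pushed' holds.
(e) Entailed — 'Desmond melted the wax' is causative; it entails the inchoative 'the wax melted'.

(d), (e)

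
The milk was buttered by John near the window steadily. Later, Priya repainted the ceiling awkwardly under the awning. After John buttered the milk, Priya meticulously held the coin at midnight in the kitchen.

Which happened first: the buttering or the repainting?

The connectives place the buttering before the repainting.

the buttering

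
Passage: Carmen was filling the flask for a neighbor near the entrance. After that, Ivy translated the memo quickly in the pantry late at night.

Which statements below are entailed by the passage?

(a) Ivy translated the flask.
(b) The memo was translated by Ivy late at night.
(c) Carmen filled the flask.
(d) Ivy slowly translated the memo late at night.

(b)

(a) Not entailed — Ivy translated the memo, not the flask; the flask belongs to the filling event.
(b) Entailed — the original entails any weakening of itself; this just drops 'in the pantry', 'quickly'.
(c) Not entailed — 'was filling' is progressive on an accomplishment; it does not entail the completed 'filled'.
(d) Not entailed — 'slowly' adds a manner not in (and inconsistent with) the original.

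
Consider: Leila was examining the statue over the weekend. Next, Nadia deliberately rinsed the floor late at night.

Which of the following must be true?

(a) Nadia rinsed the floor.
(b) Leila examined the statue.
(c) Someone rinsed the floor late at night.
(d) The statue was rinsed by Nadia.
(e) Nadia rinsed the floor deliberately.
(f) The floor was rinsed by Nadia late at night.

(a) Entailed — this follows by dropping conjuncts from the rinsing event's description.
(b) Entailed — 'examine' is an activity; 'was examining' entails that some examining happened, so 'examined' holds.
(c) Entailed — this follows by dropping conjuncts from the rinsing event's description.
(d) Not entailed — Nadia rinsed the floor, not the statue; the statue belongs to the examining event.
(e) Entailed — the original entails any weakening of itself; this just drops 'late at night'.
(f) Entailed — every conjunct here is already in the original rinsing event.

(a), (b), (c), (e), (f)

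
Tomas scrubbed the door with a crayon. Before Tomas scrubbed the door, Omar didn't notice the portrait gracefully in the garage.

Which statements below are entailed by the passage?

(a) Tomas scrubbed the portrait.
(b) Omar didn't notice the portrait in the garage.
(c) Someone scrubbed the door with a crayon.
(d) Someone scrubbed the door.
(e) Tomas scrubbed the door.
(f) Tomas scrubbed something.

(c), (d), (e), (f)

(a) Not entailed — Tomas scrubbed the door, not the portrait; the portrait belongs to the noticing event.
(b) Not entailed — dropping 'gracefully' under negation is not valid — the original leaves open that Omar noticed the portrait some other way.
(c) Entailed — this follows by dropping conjuncts from the scrubbing event's description.
(d) Entailed — dropping 'with a crayon' and generalizing the agent leaves a sub-description the original still satisfies.
(e) Entailed — every conjunct here is already in the original scrubbing event.
(f) Entailed — every conjunct here is already in the original scrubbing event.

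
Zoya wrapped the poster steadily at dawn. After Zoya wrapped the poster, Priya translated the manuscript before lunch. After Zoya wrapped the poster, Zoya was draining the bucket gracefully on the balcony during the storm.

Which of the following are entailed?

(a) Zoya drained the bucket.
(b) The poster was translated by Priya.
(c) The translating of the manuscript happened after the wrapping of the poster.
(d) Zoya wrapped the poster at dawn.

(c), (d)

(a) Not entailed — 'was draining' is progressive on an accomplishment; it does not entail the completed 'drained'.
(b) Not entailed — Priya translated the manuscript, not the poster; the poster belongs to the wrapping event.
(c) Entailed — the narrative places the wrapping before the translating.
(d) Entailed — this follows by dropping conjuncts from the wrapping event's description.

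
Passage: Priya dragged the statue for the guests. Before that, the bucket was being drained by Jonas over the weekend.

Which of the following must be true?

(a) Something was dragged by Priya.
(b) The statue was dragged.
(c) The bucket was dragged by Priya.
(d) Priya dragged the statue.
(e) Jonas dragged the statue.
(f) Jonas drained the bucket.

(a), (b), (d)

(a) Entailed — every conjunct here is already in the original dragging event.
(b) Entailed — every conjunct here is already in the original dragging event.
(c) Not entailed — Priya dragged the statue, not the bucket; the bucket belongs to the draining event.
(d) Entailed — dropping 'for the guests' leaves a sub-description the original still satisfies.
(e) Not entailed — the passage has Priya dragging the statue, not Jonas.
(f) Not entailed — 'was draining' is progressive on an accomplishment; it does not entail the completed 'drained'.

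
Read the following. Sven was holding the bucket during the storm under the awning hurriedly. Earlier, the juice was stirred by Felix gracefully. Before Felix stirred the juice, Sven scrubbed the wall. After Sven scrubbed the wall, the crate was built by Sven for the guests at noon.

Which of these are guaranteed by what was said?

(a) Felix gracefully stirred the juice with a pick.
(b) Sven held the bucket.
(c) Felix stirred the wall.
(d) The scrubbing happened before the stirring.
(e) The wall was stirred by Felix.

(a) Not entailed — 'with a pick' adds information not in the original event.
(b) Entailed — 'hold' is an activity; 'was holding' entails that some holding happened, so 'held' holds.
(c) Not entailed — Felix stirred the juice, not the wall; the wall belongs to the scrubbing event.
(d) Entailed — the narrative places the scrubbing before the stirring.
(e) Not entailed — Felix stirred the juice, not the wall; the wall belongs to the scrubbing event.

(b), (d)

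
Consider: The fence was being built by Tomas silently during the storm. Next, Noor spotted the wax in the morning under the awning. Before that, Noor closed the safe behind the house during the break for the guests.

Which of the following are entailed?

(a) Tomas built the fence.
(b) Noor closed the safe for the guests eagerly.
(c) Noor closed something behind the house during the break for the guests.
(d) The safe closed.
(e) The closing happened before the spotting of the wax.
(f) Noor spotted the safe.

(a) Not entailed — 'was building' is progressive on an accomplishment; it does not entail the completed 'built'.
(b) Not entailed — 'eagerly' adds information not in the original event.
(c) Entailed — the original entails any weakening of itself; this just generalizes the patient.
(d) Entailed — 'Noor closed the safe' is causative; it entails the inchoative 'the safe closed'.
(e) Entailed — the narrative places the closing before the spotting.
(f) Not entailed — Noor spotted the wax, not the safe; the safe belongs to the closing event.

(c), (d), (e)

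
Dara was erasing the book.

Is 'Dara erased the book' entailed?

no

'was erasing' is progressive; for an accomplishment like 'erase the book', it doesn't entail completion.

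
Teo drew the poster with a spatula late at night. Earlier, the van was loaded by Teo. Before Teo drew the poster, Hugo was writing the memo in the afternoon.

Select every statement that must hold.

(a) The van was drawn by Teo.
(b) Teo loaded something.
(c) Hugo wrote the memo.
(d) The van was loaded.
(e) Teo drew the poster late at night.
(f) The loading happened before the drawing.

(a) Not entailed — Teo drew the poster, not the van; the van belongs to the loading event.
(b) Entailed — the original entails any weakening of itself; this just generalizes the patient.
(c) Not entailed — 'was writing' is progressive on an accomplishment; it does not entail the completed 'wrote'.
(d) Entailed — every conjunct here is already in the original loading event.
(e) Entailed — the original entails any weakening of itself; this just drops 'with a spatula'.
(f) Entailed — the narrative places the loading before the drawing.

(b), (d), (e), (f)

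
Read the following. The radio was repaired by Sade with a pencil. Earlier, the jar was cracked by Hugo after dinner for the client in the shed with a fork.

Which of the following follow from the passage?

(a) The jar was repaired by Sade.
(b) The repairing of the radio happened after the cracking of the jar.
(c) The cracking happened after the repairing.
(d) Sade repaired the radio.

(a) Not entailed — Sade repaired the radio, not the jar; the jar belongs to the cracking event.
(b) Entailed — the narrative places the cracking before the repairing.
(c) Not entailed — the narrative places the cracking before the repairing, not after.
(d) Entailed — every conjunct here is already in the original repairing event.

(b), (d)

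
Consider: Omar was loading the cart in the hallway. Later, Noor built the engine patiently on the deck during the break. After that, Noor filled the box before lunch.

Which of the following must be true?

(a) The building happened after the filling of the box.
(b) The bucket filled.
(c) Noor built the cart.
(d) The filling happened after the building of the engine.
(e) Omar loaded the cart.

(a) Not entailed — the narrative places the building before the filling, not after.
(b) Not entailed — the box is what filled, not the bucket.
(c) Not entailed — Noor built the engine, not the cart; the cart belongs to the loading event.
(d) Entailed — the narrative places the building before the filling.
(e) Not entailed — 'was loading' is progressive on an accomplishment; it does not entail the completed 'loaded'.

(d)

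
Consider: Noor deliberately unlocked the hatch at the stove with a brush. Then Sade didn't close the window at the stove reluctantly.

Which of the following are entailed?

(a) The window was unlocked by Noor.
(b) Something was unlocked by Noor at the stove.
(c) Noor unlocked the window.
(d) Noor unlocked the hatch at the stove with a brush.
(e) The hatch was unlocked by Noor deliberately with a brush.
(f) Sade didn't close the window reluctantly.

(b), (d), (e)

(a) Not entailed — Noor unlocked the hatch, not the window; the window belongs to the closing event.
(b) Entailed — dropping 'deliberately', 'with a brush' and generalizing the patient leaves a sub-description the original still satisfies.
(c) Not entailed — Noor unlocked the hatch, not the window; the window belongs to the closing event.
(d) Entailed — this follows by dropping conjuncts from the unlocking event's description.
(e) Entailed — dropping 'at the stove' leaves a sub-description the original still satisfies.
(f) Not entailed — dropping 'at the stove' under negation is not valid — the original leaves open that Sade closed the window some other way.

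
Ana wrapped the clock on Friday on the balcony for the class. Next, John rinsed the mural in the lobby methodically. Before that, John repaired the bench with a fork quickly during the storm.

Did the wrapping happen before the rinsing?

The narrative orders the wrapping before the rinsing.

yes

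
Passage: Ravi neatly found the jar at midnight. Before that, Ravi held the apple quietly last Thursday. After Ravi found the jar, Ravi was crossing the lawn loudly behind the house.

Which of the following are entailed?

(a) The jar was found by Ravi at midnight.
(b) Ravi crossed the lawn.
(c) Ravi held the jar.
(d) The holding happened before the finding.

(a), (d)

(a) Entailed — every conjunct here is already in the original finding event.
(b) Not entailed — 'was crossing' is progressive on an accomplishment; it does not entail the completed 'crossed'.
(c) Not entailed — Ravi held the apple, not the jar; the jar belongs to the finding event.
(d) Entailed — the narrative places the holding before the finding.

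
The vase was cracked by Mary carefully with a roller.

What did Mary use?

a roller

'with a roller' marks the instrument of the cracking event.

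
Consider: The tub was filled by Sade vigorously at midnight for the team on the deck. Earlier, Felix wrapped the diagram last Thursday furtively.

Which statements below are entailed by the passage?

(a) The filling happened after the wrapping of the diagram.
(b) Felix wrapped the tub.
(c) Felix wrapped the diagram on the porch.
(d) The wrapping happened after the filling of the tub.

(a) Entailed — the narrative places the wrapping before the filling.
(b) Not entailed — Felix wrapped the diagram, not the tub; the tub belongs to the filling event.
(c) Not entailed — 'on the porch' adds information not in the original event.
(d) Not entailed — the narrative places the wrapping before the filling, not after.

(a)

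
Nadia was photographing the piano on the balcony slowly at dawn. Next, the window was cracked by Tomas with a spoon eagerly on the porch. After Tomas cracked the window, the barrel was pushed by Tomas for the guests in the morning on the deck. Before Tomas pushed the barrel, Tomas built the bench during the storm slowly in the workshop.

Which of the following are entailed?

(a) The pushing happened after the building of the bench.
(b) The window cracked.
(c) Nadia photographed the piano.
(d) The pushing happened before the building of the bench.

(a), (b)

(a) Entailed — the narrative places the building before the pushing.
(b) Entailed — 'Tomas cracked the window' is causative; it entails the inchoative 'the window cracked'.
(c) Not entailed — 'was photographing' is progressive on an accomplishment; it does not entail the completed 'photographed'.
(d) Not entailed — the narrative places the building before the pushing, not after.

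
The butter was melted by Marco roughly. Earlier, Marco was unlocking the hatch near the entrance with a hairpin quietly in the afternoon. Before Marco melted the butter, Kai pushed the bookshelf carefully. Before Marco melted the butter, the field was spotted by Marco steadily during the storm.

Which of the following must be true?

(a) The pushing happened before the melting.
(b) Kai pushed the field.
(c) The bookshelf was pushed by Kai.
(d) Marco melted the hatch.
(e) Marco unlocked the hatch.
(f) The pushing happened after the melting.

(a), (c)

(a) Entailed — the narrative places the pushing before the melting.
(b) Not entailed — Kai pushed the bookshelf, not the field; the field belongs to the spotting event.
(c) Entailed — dropping 'carefully' leaves a sub-description the original still satisfies.
(d) Not entailed — Marco melted the butter, not the hatch; the hatch belongs to the unlocking event.
(e) Not entailed — 'was unlocking' is progressive on an accomplishment; it does not entail the completed 'unlocked'.
(f) Not entailed — the narrative places the pushing before the melting, not after.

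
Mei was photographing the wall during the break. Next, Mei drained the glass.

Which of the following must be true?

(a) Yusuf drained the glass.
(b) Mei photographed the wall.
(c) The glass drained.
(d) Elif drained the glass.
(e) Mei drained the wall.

(c)

(a) Not entailed — the passage has Mei draining the glass, not Yusuf.
(b) Not entailed — 'was photographing' is progressive on an accomplishment; it does not entail the completed 'photographed'.
(c) Entailed — 'Mei drained the glass' is causative; it entails the inchoative 'the glass drained'.
(d) Not entailed — the passage has Mei draining the glass, not Elif.
(e) Not entailed — Mei drained the glass, not the wall; the wall belongs to the photographing event.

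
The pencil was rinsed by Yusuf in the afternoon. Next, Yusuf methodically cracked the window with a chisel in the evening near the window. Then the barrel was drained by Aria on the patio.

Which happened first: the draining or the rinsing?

the rinsing

The connectives place the rinsing before the draining.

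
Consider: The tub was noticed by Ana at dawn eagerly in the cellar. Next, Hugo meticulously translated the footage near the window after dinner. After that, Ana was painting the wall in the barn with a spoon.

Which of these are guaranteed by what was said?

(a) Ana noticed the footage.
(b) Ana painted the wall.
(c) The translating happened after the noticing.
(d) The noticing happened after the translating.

(a) Not entailed — Ana noticed the tub, not the footage; the footage belongs to the translating event.
(b) Not entailed — 'was painting' is progressive on an accomplishment; it does not entail the completed 'painted'.
(c) Entailed — the narrative places the noticing before the translating.
(d) Not entailed — the narrative places the noticing before the translating, not after.

(c)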